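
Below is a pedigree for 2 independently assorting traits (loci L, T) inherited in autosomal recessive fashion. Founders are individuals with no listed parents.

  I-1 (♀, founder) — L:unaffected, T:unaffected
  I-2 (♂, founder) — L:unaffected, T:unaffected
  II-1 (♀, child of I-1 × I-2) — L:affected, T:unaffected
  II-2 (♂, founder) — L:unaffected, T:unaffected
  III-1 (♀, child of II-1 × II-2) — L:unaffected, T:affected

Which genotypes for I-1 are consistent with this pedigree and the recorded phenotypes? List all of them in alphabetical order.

I-1 ∈ {Ll TT, Ll Tt}

L/I-1 un ·: Ll
L/I-2 un ·: Ll
L/II-1 aff I-1×I-2: ll
L/II-2 un ·: LL|Ll
L/III-1 un II-1×II-2: Ll
⇒ L over [I-1,I-2,II-1,II-2,III-1]: 2 consistent
T/I-1 un ·: TT|Tt
T/I-2 un ·: TT|Tt
T/II-1 un I-1×I-2: Tt
T/II-2 un ·: Tt
T/III-1 aff II-1×II-2: tt
⇒ T over [I-1,I-2,II-1,II-2,III-1]: 3 consistent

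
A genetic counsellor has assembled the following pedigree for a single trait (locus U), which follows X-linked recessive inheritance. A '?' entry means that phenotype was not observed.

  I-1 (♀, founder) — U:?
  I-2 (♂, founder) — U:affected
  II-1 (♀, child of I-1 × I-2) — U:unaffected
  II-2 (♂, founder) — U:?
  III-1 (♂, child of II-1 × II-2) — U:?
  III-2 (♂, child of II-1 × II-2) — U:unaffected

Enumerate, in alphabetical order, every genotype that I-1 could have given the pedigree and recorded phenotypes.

I-1 ∈ {X^UX^U, X^UX^u}

U/I-1 ? ·: X^UX^U|X^UX^u
U/I-2 aff ·: X^uY
U/II-1 un I-1×I-2: X^UX^u
U/II-2 ? ·: X^UY|X^uY
U/III-1 ? II-1×II-2: X^UY|X^uY
U/III-2 un II-1×II-2: X^UY
⇒ U over [I-1,I-2,II-1,II-2,III-1,III-2]: 8 consistent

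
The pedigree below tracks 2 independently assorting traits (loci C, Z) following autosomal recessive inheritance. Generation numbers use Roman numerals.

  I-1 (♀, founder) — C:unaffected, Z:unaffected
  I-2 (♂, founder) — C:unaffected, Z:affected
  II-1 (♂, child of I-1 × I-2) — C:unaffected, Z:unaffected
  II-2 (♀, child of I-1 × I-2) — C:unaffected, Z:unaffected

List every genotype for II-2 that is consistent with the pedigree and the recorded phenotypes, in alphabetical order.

II-2 ∈ {CC Zz, Cc Zz}

C/I-1 un ·: CC|Cc
C/I-2 un ·: CC|Cc
C/II-1 un I-1×I-2: CC|Cc
C/II-2 un I-1×I-2: CC|Cc
⇒ C over [I-1,I-2,II-1,II-2]: 13 consistent
Z/I-1 un ·: ZZ|Zz
Z/I-2 aff ·: zz
Z/II-1 un I-1×I-2: Zz
Z/II-2 un I-1×I-2: Zz
⇒ Z over [I-1,I-2,II-1,II-2]: 2 consistent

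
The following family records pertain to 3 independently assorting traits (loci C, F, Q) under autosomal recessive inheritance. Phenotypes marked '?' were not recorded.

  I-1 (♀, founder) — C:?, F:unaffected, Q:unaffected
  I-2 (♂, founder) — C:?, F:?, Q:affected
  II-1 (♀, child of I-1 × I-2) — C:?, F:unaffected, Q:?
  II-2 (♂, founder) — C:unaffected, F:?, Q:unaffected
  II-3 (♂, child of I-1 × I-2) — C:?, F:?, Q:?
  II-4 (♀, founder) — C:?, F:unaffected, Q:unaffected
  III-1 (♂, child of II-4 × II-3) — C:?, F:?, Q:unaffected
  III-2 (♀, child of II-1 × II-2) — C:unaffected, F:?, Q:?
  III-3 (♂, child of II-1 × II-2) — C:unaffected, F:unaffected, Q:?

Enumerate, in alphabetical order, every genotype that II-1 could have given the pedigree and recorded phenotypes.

II-1 ∈ {CC FF Qq, CC FF qq, CC Ff Qq, CC Ff qq, Cc FF Qq, Cc FF qq, Cc Ff Qq, Cc Ff qq, cc FF Qq, cc FF qq, cc Ff Qq, cc Ff qq}

C/I-1 ? ·: CC|Cc|cc
C/I-2 ? ·: CC|Cc|cc
C/II-1 ? I-1×I-2: CC|Cc|cc
C/II-2 un ·: CC|Cc
C/II-3 ? I-1×I-2: CC|Cc|cc
C/II-4 ? ·: CC|Cc|cc
C/III-1 ? II-4×II-3: CC|Cc|cc
C/III-2 un II-1×II-2: CC|Cc
C/III-3 un II-1×II-2: CC|Cc
⇒ C over [I-1,I-2,II-1,II-2,II-3,II-4,III-1,III-2,III-3]: 871 consistent
F/I-1 un ·: FF|Ff
F/I-2 ? ·: FF|Ff|ff
F/II-1 un I-1×I-2: FF|Ff
F/II-2 ? ·: FF|Ff|ff
F/II-3 ? I-1×I-2: FF|Ff|ff
F/II-4 un ·: FF|Ff
F/III-1 ? II-4×II-3: FF|Ff|ff
F/III-2 ? II-1×II-2: FF|Ff|ff
F/III-3 un II-1×II-2: FF|Ff
⇒ F over [I-1,I-2,II-1,II-2,II-3,II-4,III-1,III-2,III-3]: 660 consistent
Q/I-1 un ·: QQ|Qq
Q/I-2 aff ·: qq
Q/II-1 ? I-1×I-2: Qq|qq
Q/II-2 un ·: QQ|Qq
Q/II-3 ? I-1×I-2: Qq|qq
Q/II-4 un ·: QQ|Qq
Q/III-1 un II-4×II-3: QQ|Qq
Q/III-2 ? II-1×II-2: QQ|Qq|qq
Q/III-3 ? II-1×II-2: QQ|Qq|qq
⇒ Q over [I-1,I-2,II-1,II-2,II-3,II-4,III-1,III-2,III-3]: 160 consistent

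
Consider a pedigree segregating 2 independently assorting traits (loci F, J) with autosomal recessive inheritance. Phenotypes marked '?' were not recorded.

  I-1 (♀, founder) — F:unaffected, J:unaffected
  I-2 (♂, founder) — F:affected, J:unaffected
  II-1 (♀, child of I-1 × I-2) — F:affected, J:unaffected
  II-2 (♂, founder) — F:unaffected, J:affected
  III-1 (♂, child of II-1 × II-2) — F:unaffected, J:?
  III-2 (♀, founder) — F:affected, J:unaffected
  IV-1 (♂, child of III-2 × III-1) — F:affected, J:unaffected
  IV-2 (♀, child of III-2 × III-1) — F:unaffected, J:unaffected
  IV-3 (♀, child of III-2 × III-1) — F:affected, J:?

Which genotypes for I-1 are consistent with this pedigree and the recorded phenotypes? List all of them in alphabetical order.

F/I-1 un ·: Ff
F/I-2 aff ·: ff
F/II-1 aff I-1×I-2: ff
F/II-2 un ·: FF|Ff
F/III-1 un II-1×II-2: Ff
F/III-2 aff ·: ff
F/IV-1 aff III-2×III-1: ff
F/IV-2 un III-2×III-1: Ff
F/IV-3 aff III-2×III-1: ff
⇒ F over [I-1,I-2,II-1,II-2,III-1,III-2,IV-1,IV-2,IV-3]: 2 consistent
J/I-1 un ·: JJ|Jj
J/I-2 un ·: JJ|Jj
J/II-1 un I-1×I-2: JJ|Jj
J/II-2 aff ·: jj
J/III-1 ? II-1×II-2: Jj|jj
J/III-2 un ·: JJ|Jj
J/IV-1 un III-2×III-1: JJ|Jj
J/IV-2 un III-2×III-1: JJ|Jj
J/IV-3 ? III-2×III-1: JJ|Jj|jj
⇒ J over [I-1,I-2,II-1,II-2,III-1,III-2,IV-1,IV-2,IV-3]: 149 consistent

I-1 ∈ {Ff JJ, Ff Jj}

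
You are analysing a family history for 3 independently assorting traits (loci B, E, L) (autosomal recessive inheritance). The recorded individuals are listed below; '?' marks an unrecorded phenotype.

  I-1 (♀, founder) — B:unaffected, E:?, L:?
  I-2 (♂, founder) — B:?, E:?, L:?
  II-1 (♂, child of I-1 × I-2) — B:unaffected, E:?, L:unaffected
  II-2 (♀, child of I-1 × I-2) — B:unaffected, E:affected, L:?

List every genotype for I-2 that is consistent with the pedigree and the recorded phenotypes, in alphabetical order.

I-2 ∈ {BB Ee LL, BB Ee Ll, BB Ee ll, BB ee LL, BB ee Ll, BB ee ll, Bb Ee LL, Bb Ee Ll, Bb Ee ll, Bb ee LL, Bb ee Ll, Bb ee ll, bb Ee LL, bb Ee Ll, bb Ee ll, bb ee LL, bb ee Ll, bb ee ll}

B/I-1 un ·: BB|Bb
B/I-2 ? ·: BB|Bb|bb
B/II-1 un I-1×I-2: BB|Bb
B/II-2 un I-1×I-2: BB|Bb
⇒ B over [I-1,I-2,II-1,II-2]: 15 consistent
E/I-1 ? ·: Ee|ee
E/I-2 ? ·: Ee|ee
E/II-1 ? I-1×I-2: EE|Ee|ee
E/II-2 aff I-1×I-2: ee
⇒ E over [I-1,I-2,II-1,II-2]: 8 consistent
L/I-1 ? ·: LL|Ll|ll
L/I-2 ? ·: LL|Ll|ll
L/II-1 un I-1×I-2: LL|Ll
L/II-2 ? I-1×I-2: LL|Ll|ll
⇒ L over [I-1,I-2,II-1,II-2]: 21 consistent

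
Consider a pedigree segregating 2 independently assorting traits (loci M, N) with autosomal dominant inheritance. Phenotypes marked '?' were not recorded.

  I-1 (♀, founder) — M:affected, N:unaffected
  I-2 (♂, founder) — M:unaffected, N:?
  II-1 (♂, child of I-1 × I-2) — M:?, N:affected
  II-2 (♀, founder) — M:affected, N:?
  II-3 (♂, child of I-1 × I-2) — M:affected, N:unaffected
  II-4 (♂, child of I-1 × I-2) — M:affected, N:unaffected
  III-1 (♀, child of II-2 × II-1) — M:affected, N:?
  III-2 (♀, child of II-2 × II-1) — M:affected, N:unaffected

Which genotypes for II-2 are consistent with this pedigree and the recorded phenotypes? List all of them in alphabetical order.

II-2 ∈ {MM Nn, MM nn, Mm Nn, Mm nn}

M/I-1 aff ·: Mm|MM
M/I-2 un ·: mm
M/II-1 ? I-1×I-2: mm|Mm
M/II-2 aff ·: Mm|MM
M/II-3 aff I-1×I-2: Mm
M/II-4 aff I-1×I-2: Mm
M/III-1 aff II-2×II-1: Mm|MM
M/III-2 aff II-2×II-1: Mm|MM
⇒ M over [I-1,I-2,II-1,II-2,II-3,II-4,III-1,III-2]: 18 consistent
N/I-1 un ·: nn
N/I-2 ? ·: Nn
N/II-1 aff I-1×I-2: Nn
N/II-2 ? ·: nn|Nn
N/II-3 un I-1×I-2: nn
N/II-4 un I-1×I-2: nn
N/III-1 ? II-2×II-1: nn|Nn|NN
N/III-2 un II-2×II-1: nn
⇒ N over [I-1,I-2,II-1,II-2,II-3,II-4,III-1,III-2]: 5 consistent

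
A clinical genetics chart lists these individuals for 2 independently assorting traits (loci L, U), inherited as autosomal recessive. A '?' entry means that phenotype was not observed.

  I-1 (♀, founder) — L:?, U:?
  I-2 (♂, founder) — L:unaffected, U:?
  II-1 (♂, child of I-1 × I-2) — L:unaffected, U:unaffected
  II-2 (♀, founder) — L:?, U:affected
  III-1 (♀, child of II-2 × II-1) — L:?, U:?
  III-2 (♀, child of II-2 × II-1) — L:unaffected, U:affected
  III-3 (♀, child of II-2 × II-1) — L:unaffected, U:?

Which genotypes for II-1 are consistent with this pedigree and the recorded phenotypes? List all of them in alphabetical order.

L/I-1 ? ·: LL|Ll|ll
L/I-2 un ·: LL|Ll
L/II-1 un I-1×I-2: LL|Ll
L/II-2 ? ·: LL|Ll|ll
L/III-1 ? II-2×II-1: LL|Ll|ll
L/III-2 un II-2×II-1: LL|Ll
L/III-3 un II-2×II-1: LL|Ll
⇒ L over [I-1,I-2,II-1,II-2,III-1,III-2,III-3]: 150 consistent
U/I-1 ? ·: UU|Uu|uu
U/I-2 ? ·: UU|Uu|uu
U/II-1 un I-1×I-2: Uu
U/II-2 aff ·: uu
U/III-1 ? II-2×II-1: Uu|uu
U/III-2 aff II-2×II-1: uu
U/III-3 ? II-2×II-1: Uu|uu
⇒ U over [I-1,I-2,II-1,II-2,III-1,III-2,III-3]: 28 consistent

II-1 ∈ {LL Uu, Ll Uu}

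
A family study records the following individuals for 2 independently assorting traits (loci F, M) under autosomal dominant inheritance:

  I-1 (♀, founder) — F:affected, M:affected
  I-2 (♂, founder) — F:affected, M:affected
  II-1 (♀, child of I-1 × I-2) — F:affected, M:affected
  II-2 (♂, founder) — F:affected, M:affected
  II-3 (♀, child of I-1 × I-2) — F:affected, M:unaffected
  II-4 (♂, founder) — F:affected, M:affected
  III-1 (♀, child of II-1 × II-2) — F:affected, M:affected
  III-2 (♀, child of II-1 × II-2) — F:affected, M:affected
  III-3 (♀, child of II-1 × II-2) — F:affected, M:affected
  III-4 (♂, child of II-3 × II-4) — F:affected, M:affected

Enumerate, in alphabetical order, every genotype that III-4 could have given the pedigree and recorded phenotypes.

F/I-1 aff ·: Ff|FF
F/I-2 aff ·: Ff|FF
F/II-1 aff I-1×I-2: Ff|FF
F/II-2 aff ·: Ff|FF
F/II-3 aff I-1×I-2: Ff|FF
F/II-4 aff ·: Ff|FF
F/III-1 aff II-1×II-2: Ff|FF
F/III-2 aff II-1×II-2: Ff|FF
F/III-3 aff II-1×II-2: Ff|FF
F/III-4 aff II-3×II-4: Ff|FF
⇒ F over [I-1,I-2,II-1,II-2,II-3,II-4,III-1,III-2,III-3,III-4]: 552 consistent
M/I-1 aff ·: Mm
M/I-2 aff ·: Mm
M/II-1 aff I-1×I-2: Mm|MM
M/II-2 aff ·: Mm|MM
M/II-3 un I-1×I-2: mm
M/II-4 aff ·: Mm|MM
M/III-1 aff II-1×II-2: Mm|MM
M/III-2 aff II-1×II-2: Mm|MM
M/III-3 aff II-1×II-2: Mm|MM
M/III-4 aff II-3×II-4: Mm
⇒ M over [I-1,I-2,II-1,II-2,II-3,II-4,III-1,III-2,III-3,III-4]: 50 consistent

III-4 ∈ {FF Mm, Ff Mm}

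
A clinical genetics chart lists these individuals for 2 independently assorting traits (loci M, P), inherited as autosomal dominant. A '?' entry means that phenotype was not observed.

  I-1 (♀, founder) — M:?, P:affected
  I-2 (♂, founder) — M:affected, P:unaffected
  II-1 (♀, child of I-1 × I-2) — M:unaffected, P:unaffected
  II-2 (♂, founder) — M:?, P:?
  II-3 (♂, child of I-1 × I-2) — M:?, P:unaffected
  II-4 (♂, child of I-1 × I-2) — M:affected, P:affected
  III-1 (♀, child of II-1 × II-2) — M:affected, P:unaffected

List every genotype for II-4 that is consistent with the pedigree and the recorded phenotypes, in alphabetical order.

II-4 ∈ {MM Pp, Mm Pp}

M/I-1 ? ·: mm|Mm
M/I-2 aff ·: Mm
M/II-1 un I-1×I-2: mm
M/II-2 ? ·: Mm|MM
M/II-3 ? I-1×I-2: mm|Mm|MM
M/II-4 aff I-1×I-2: Mm|MM
M/III-1 aff II-1×II-2: Mm
⇒ M over [I-1,I-2,II-1,II-2,II-3,II-4,III-1]: 16 consistent
P/I-1 aff ·: Pp
P/I-2 un ·: pp
P/II-1 un I-1×I-2: pp
P/II-2 ? ·: pp|Pp
P/II-3 un I-1×I-2: pp
P/II-4 aff I-1×I-2: Pp
P/III-1 un II-1×II-2: pp
⇒ P over [I-1,I-2,II-1,II-2,II-3,II-4,III-1]: 2 consistent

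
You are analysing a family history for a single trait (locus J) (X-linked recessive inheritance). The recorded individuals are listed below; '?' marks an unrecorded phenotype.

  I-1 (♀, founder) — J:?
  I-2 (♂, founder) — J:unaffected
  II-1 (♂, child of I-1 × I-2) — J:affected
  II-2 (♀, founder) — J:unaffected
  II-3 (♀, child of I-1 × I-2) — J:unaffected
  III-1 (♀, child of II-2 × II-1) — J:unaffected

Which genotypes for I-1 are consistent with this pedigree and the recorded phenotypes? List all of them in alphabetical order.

J/I-1 ? ·: X^JX^j|X^jX^j
J/I-2 un ·: X^JY
J/II-1 aff I-1×I-2: X^jY
J/II-2 un ·: X^JX^J|X^JX^j
J/II-3 un I-1×I-2: X^JX^J|X^JX^j
J/III-1 un II-2×II-1: X^JX^j
⇒ J over [I-1,I-2,II-1,II-2,II-3,III-1]: 6 consistent

I-1 ∈ {X^JX^j, X^jX^j}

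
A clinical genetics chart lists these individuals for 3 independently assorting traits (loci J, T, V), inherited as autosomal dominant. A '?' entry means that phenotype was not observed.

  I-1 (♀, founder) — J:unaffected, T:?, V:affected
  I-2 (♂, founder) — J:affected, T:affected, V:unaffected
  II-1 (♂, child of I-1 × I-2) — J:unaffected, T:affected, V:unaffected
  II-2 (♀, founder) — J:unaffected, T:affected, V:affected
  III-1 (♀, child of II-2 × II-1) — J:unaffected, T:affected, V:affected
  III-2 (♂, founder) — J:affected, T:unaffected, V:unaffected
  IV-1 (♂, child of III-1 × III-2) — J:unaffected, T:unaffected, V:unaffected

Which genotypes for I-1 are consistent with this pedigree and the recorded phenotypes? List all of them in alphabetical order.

J/I-1 un ·: jj
J/I-2 aff ·: Jj
J/II-1 un I-1×I-2: jj
J/II-2 un ·: jj
J/III-1 un II-2×II-1: jj
J/III-2 aff ·: Jj
J/IV-1 un III-1×III-2: jj
⇒ J over [I-1,I-2,II-1,II-2,III-1,III-2,IV-1]: 1 consistent
T/I-1 ? ·: tt|Tt|TT
T/I-2 aff ·: Tt|TT
T/II-1 aff I-1×I-2: Tt|TT
T/II-2 aff ·: Tt|TT
T/III-1 aff II-2×II-1: Tt
T/III-2 un ·: tt
T/IV-1 un III-1×III-2: tt
⇒ T over [I-1,I-2,II-1,II-2,III-1,III-2,IV-1]: 14 consistent
V/I-1 aff ·: Vv
V/I-2 un ·: vv
V/II-1 un I-1×I-2: vv
V/II-2 aff ·: Vv|VV
V/III-1 aff II-2×II-1: Vv
V/III-2 un ·: vv
V/IV-1 un III-1×III-2: vv
⇒ V over [I-1,I-2,II-1,II-2,III-1,III-2,IV-1]: 2 consistent

I-1 ∈ {jj TT Vv, jj Tt Vv, jj tt Vv}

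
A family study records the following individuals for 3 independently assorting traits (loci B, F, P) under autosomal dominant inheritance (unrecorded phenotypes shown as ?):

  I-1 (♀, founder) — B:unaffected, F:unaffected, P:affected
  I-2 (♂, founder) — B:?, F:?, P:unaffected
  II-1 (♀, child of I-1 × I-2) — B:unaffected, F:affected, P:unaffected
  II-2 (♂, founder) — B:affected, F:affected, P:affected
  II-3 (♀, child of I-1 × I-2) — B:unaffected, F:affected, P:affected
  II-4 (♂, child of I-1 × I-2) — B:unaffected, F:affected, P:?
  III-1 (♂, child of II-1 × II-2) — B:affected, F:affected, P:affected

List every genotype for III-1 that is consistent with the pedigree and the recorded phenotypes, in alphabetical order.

B/I-1 un ·: bb
B/I-2 ? ·: bb|Bb
B/II-1 un I-1×I-2: bb
B/II-2 aff ·: Bb|BB
B/II-3 un I-1×I-2: bb
B/II-4 un I-1×I-2: bb
B/III-1 aff II-1×II-2: Bb
⇒ B over [I-1,I-2,II-1,II-2,II-3,II-4,III-1]: 4 consistent
F/I-1 un ·: ff
F/I-2 ? ·: Ff|FF
F/II-1 aff I-1×I-2: Ff
F/II-2 aff ·: Ff|FF
F/II-3 aff I-1×I-2: Ff
F/II-4 aff I-1×I-2: Ff
F/III-1 aff II-1×II-2: Ff|FF
⇒ F over [I-1,I-2,II-1,II-2,II-3,II-4,III-1]: 8 consistent
P/I-1 aff ·: Pp
P/I-2 un ·: pp
P/II-1 un I-1×I-2: pp
P/II-2 aff ·: Pp|PP
P/II-3 aff I-1×I-2: Pp
P/II-4 ? I-1×I-2: pp|Pp
P/III-1 aff II-1×II-2: Pp
⇒ P over [I-1,I-2,II-1,II-2,II-3,II-4,III-1]: 4 consistent

III-1 ∈ {Bb FF Pp, Bb Ff Pp}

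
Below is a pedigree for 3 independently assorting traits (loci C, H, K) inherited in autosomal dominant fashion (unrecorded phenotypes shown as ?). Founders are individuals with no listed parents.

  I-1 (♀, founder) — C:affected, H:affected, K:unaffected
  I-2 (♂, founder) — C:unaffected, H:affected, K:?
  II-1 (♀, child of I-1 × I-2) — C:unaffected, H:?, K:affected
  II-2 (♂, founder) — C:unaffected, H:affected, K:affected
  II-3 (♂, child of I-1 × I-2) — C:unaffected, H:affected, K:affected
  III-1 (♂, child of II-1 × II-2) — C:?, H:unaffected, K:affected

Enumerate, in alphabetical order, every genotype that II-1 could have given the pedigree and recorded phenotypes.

II-1 ∈ {cc Hh Kk, cc hh Kk}

C/I-1 aff ·: Cc
C/I-2 un ·: cc
C/II-1 un I-1×I-2: cc
C/II-2 un ·: cc
C/II-3 un I-1×I-2: cc
C/III-1 ? II-1×II-2: cc
⇒ C over [I-1,I-2,II-1,II-2,II-3,III-1]: 1 consistent
H/I-1 aff ·: Hh|HH
H/I-2 aff ·: Hh|HH
H/II-1 ? I-1×I-2: hh|Hh
H/II-2 aff ·: Hh
H/II-3 aff I-1×I-2: Hh|HH
H/III-1 un II-1×II-2: hh
⇒ H over [I-1,I-2,II-1,II-2,II-3,III-1]: 8 consistent
K/I-1 un ·: kk
K/I-2 ? ·: Kk|KK
K/II-1 aff I-1×I-2: Kk
K/II-2 aff ·: Kk|KK
K/II-3 aff I-1×I-2: Kk
K/III-1 aff II-1×II-2: Kk|KK
⇒ K over [I-1,I-2,II-1,II-2,II-3,III-1]: 8 consistent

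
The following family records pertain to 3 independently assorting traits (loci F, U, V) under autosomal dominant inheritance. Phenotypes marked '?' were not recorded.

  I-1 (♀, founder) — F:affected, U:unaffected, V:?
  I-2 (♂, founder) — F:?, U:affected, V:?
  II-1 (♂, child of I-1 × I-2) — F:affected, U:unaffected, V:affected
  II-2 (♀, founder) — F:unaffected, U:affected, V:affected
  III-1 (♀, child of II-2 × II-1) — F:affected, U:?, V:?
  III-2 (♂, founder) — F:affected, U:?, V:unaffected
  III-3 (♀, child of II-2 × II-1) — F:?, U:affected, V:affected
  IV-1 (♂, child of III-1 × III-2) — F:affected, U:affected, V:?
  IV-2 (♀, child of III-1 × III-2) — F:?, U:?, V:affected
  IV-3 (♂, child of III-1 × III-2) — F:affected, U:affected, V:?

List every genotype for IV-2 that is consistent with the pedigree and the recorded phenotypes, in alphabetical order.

F/I-1 aff ·: Ff|FF
F/I-2 ? ·: ff|Ff|FF
F/II-1 aff I-1×I-2: Ff|FF
F/II-2 un ·: ff
F/III-1 aff II-2×II-1: Ff
F/III-2 aff ·: Ff|FF
F/III-3 ? II-2×II-1: ff|Ff
F/IV-1 aff III-1×III-2: Ff|FF
F/IV-2 ? III-1×III-2: ff|Ff|FF
F/IV-3 aff III-1×III-2: Ff|FF
⇒ F over [I-1,I-2,II-1,II-2,III-1,III-2,III-3,IV-1,IV-2,IV-3]: 280 consistent
U/I-1 un ·: uu
U/I-2 aff ·: Uu
U/II-1 un I-1×I-2: uu
U/II-2 aff ·: Uu|UU
U/III-1 ? II-2×II-1: uu|Uu
U/III-2 ? ·: uu|Uu|UU
U/III-3 aff II-2×II-1: Uu
U/IV-1 aff III-1×III-2: Uu|UU
U/IV-2 ? III-1×III-2: uu|Uu|UU
U/IV-3 aff III-1×III-2: Uu|UU
⇒ U over [I-1,I-2,II-1,II-2,III-1,III-2,III-3,IV-1,IV-2,IV-3]: 47 consistent
V/I-1 ? ·: vv|Vv|VV
V/I-2 ? ·: vv|Vv|VV
V/II-1 aff I-1×I-2: Vv|VV
V/II-2 aff ·: Vv|VV
V/III-1 ? II-2×II-1: Vv|VV
V/III-2 un ·: vv
V/III-3 aff II-2×II-1: Vv|VV
V/IV-1 ? III-1×III-2: vv|Vv
V/IV-2 aff III-1×III-2: Vv
V/IV-3 ? III-1×III-2: vv|Vv
⇒ V over [I-1,I-2,II-1,II-2,III-1,III-2,III-3,IV-1,IV-2,IV-3]: 184 consistent

IV-2 ∈ {FF UU Vv, FF Uu Vv, FF uu Vv, Ff UU Vv, Ff Uu Vv, Ff uu Vv, ff UU Vv, ff Uu Vv, ff uu Vv}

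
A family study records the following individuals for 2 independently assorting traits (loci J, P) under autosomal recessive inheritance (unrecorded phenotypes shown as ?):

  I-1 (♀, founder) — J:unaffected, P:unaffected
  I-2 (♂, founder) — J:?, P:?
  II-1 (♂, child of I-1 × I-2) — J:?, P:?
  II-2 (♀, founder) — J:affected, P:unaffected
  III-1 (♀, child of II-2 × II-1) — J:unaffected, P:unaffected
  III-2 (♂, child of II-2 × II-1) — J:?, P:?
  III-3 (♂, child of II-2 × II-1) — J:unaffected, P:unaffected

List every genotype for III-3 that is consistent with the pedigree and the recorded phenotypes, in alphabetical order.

III-3 ∈ {Jj PP, Jj Pp}

J/I-1 un ·: JJ|Jj
J/I-2 ? ·: JJ|Jj|jj
J/II-1 ? I-1×I-2: JJ|Jj
J/II-2 aff ·: jj
J/III-1 un II-2×II-1: Jj
J/III-2 ? II-2×II-1: Jj|jj
J/III-3 un II-2×II-1: Jj
⇒ J over [I-1,I-2,II-1,II-2,III-1,III-2,III-3]: 14 consistent
P/I-1 un ·: PP|Pp
P/I-2 ? ·: PP|Pp|pp
P/II-1 ? I-1×I-2: PP|Pp|pp
P/II-2 un ·: PP|Pp
P/III-1 un II-2×II-1: PP|Pp
P/III-2 ? II-2×II-1: PP|Pp|pp
P/III-3 un II-2×II-1: PP|Pp
⇒ P over [I-1,I-2,II-1,II-2,III-1,III-2,III-3]: 142 consistent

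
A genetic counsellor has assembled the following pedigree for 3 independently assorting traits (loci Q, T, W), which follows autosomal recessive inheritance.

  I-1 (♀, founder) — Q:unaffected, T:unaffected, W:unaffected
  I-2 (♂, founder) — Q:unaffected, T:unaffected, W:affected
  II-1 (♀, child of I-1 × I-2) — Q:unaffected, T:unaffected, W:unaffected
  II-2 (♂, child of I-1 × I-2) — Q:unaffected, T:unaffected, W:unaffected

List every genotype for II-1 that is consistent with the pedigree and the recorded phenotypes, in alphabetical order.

Q/I-1 un ·: QQ|Qq
Q/I-2 un ·: QQ|Qq
Q/II-1 un I-1×I-2: QQ|Qq
Q/II-2 un I-1×I-2: QQ|Qq
⇒ Q over [I-1,I-2,II-1,II-2]: 13 consistent
T/I-1 un ·: TT|Tt
T/I-2 un ·: TT|Tt
T/II-1 un I-1×I-2: TT|Tt
T/II-2 un I-1×I-2: TT|Tt
⇒ T over [I-1,I-2,II-1,II-2]: 13 consistent
W/I-1 un ·: WW|Ww
W/I-2 aff ·: ww
W/II-1 un I-1×I-2: Ww
W/II-2 un I-1×I-2: Ww
⇒ W over [I-1,I-2,II-1,II-2]: 2 consistent

II-1 ∈ {QQ TT Ww, QQ Tt Ww, Qq TT Ww, Qq Tt Ww}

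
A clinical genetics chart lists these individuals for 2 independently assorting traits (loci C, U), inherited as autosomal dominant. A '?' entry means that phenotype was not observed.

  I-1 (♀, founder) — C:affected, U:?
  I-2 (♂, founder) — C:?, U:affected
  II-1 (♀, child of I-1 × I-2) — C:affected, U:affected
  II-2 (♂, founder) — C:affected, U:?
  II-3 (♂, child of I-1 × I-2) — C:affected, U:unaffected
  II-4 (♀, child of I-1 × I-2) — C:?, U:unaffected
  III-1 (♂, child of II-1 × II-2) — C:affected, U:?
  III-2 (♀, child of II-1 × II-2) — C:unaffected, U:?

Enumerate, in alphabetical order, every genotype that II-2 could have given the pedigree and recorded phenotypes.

C/I-1 aff ·: Cc|CC
C/I-2 ? ·: cc|Cc|CC
C/II-1 aff I-1×I-2: Cc
C/II-2 aff ·: Cc
C/II-3 aff I-1×I-2: Cc|CC
C/II-4 ? I-1×I-2: cc|Cc|CC
C/III-1 aff II-1×II-2: Cc|CC
C/III-2 un II-1×II-2: cc
⇒ C over [I-1,I-2,II-1,II-2,II-3,II-4,III-1,III-2]: 34 consistent
U/I-1 ? ·: uu|Uu
U/I-2 aff ·: Uu
U/II-1 aff I-1×I-2: Uu|UU
U/II-2 ? ·: uu|Uu|UU
U/II-3 un I-1×I-2: uu
U/II-4 un I-1×I-2: uu
U/III-1 ? II-1×II-2: uu|Uu|UU
U/III-2 ? II-1×II-2: uu|Uu|UU
⇒ U over [I-1,I-2,II-1,II-2,II-3,II-4,III-1,III-2]: 40 consistent

II-2 ∈ {Cc UU, Cc Uu, Cc uu}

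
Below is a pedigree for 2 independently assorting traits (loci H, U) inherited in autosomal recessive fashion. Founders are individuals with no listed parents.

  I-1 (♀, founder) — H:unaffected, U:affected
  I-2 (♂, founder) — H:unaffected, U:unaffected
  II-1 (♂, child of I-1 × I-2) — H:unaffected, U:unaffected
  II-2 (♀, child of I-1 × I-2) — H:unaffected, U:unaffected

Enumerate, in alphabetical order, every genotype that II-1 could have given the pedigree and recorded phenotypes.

II-1 ∈ {HH Uu, Hh Uu}

H/I-1 un ·: HH|Hh
H/I-2 un ·: HH|Hh
H/II-1 un I-1×I-2: HH|Hh
H/II-2 un I-1×I-2: HH|Hh
⇒ H over [I-1,I-2,II-1,II-2]: 13 consistent
U/I-1 aff ·: uu
U/I-2 un ·: UU|Uu
U/II-1 un I-1×I-2: Uu
U/II-2 un I-1×I-2: Uu
⇒ U over [I-1,I-2,II-1,II-2]: 2 consistent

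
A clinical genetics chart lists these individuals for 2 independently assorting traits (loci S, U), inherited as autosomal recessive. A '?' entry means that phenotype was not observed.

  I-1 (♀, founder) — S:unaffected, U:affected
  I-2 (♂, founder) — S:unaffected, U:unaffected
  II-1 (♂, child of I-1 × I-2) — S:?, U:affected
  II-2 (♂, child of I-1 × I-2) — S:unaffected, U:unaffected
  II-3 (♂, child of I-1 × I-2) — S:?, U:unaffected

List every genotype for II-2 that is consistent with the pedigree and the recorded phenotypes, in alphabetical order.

II-2 ∈ {SS Uu, Ss Uu}

S/I-1 un ·: SS|Ss
S/I-2 un ·: SS|Ss
S/II-1 ? I-1×I-2: SS|Ss|ss
S/II-2 un I-1×I-2: SS|Ss
S/II-3 ? I-1×I-2: SS|Ss|ss
⇒ S over [I-1,I-2,II-1,II-2,II-3]: 35 consistent
U/I-1 aff ·: uu
U/I-2 un ·: Uu
U/II-1 aff I-1×I-2: uu
U/II-2 un I-1×I-2: Uu
U/II-3 un I-1×I-2: Uu
⇒ U over [I-1,I-2,II-1,II-2,II-3]: 1 consistent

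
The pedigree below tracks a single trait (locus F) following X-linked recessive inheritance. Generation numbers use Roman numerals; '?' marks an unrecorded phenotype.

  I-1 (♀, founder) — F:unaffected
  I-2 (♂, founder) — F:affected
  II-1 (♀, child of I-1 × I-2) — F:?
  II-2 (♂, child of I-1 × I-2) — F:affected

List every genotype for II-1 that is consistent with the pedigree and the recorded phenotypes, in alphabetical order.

II-1 ∈ {X^FX^f, X^fX^f}

F/I-1 un ·: X^FX^f
F/I-2 aff ·: X^fY
F/II-1 ? I-1×I-2: X^FX^f|X^fX^f
F/II-2 aff I-1×I-2: X^fY
⇒ F over [I-1,I-2,II-1,II-2]: 2 consistent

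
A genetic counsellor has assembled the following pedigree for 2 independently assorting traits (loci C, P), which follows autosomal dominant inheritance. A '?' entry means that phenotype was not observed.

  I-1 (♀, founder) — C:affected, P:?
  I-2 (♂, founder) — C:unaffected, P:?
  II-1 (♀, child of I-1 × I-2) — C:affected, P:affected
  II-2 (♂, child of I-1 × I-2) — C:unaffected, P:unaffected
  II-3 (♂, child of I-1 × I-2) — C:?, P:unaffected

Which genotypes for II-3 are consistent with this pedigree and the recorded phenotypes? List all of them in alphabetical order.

II-3 ∈ {Cc pp, cc pp}

C/I-1 aff ·: Cc
C/I-2 un ·: cc
C/II-1 aff I-1×I-2: Cc
C/II-2 un I-1×I-2: cc
C/II-3 ? I-1×I-2: cc|Cc
⇒ C over [I-1,I-2,II-1,II-2,II-3]: 2 consistent
P/I-1 ? ·: pp|Pp
P/I-2 ? ·: pp|Pp
P/II-1 aff I-1×I-2: Pp|PP
P/II-2 un I-1×I-2: pp
P/II-3 un I-1×I-2: pp
⇒ P over [I-1,I-2,II-1,II-2,II-3]: 4 consistent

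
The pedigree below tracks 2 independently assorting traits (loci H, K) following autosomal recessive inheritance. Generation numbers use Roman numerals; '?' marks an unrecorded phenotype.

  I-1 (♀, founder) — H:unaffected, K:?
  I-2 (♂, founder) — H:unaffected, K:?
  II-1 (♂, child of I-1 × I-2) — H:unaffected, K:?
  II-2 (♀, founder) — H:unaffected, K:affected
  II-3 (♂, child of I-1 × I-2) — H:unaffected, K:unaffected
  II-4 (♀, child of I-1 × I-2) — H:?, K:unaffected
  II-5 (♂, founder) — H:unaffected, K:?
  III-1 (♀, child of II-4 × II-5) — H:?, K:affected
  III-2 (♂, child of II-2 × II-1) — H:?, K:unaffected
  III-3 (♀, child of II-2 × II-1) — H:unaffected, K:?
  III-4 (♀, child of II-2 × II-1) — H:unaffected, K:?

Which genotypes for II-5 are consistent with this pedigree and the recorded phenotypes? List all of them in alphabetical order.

H/I-1 un ·: HH|Hh
H/I-2 un ·: HH|Hh
H/II-1 un I-1×I-2: HH|Hh
H/II-2 un ·: HH|Hh
H/II-3 un I-1×I-2: HH|Hh
H/II-4 ? I-1×I-2: HH|Hh|hh
H/II-5 un ·: HH|Hh
H/III-1 ? II-4×II-5: HH|Hh|hh
H/III-2 ? II-2×II-1: HH|Hh|hh
H/III-3 un II-2×II-1: HH|Hh
H/III-4 un II-2×II-1: HH|Hh
⇒ H over [I-1,I-2,II-1,II-2,II-3,II-4,II-5,III-1,III-2,III-3,III-4]: 1593 consistent
K/I-1 ? ·: KK|Kk|kk
K/I-2 ? ·: KK|Kk|kk
K/II-1 ? I-1×I-2: KK|Kk
K/II-2 aff ·: kk
K/II-3 un I-1×I-2: KK|Kk
K/II-4 un I-1×I-2: Kk
K/II-5 ? ·: Kk|kk
K/III-1 aff II-4×II-5: kk
K/III-2 un II-2×II-1: Kk
K/III-3 ? II-2×II-1: Kk|kk
K/III-4 ? II-2×II-1: Kk|kk
⇒ K over [I-1,I-2,II-1,II-2,II-3,II-4,II-5,III-1,III-2,III-3,III-4]: 92 consistent

II-5 ∈ {HH Kk, HH kk, Hh Kk, Hh kk}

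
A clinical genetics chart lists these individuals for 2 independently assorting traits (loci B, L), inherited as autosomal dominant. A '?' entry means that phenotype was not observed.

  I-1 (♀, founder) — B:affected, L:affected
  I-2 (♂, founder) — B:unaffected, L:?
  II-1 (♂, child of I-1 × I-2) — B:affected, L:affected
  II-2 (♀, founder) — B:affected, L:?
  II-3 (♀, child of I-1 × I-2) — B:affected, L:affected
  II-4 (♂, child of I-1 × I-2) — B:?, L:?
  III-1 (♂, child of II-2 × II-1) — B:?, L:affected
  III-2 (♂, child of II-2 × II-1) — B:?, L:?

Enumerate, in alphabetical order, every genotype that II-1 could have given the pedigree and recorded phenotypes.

B/I-1 aff ·: Bb|BB
B/I-2 un ·: bb
B/II-1 aff I-1×I-2: Bb
B/II-2 aff ·: Bb|BB
B/II-3 aff I-1×I-2: Bb
B/II-4 ? I-1×I-2: bb|Bb
B/III-1 ? II-2×II-1: bb|Bb|BB
B/III-2 ? II-2×II-1: bb|Bb|BB
⇒ B over [I-1,I-2,II-1,II-2,II-3,II-4,III-1,III-2]: 39 consistent
L/I-1 aff ·: Ll|LL
L/I-2 ? ·: ll|Ll|LL
L/II-1 aff I-1×I-2: Ll|LL
L/II-2 ? ·: ll|Ll|LL
L/II-3 aff I-1×I-2: Ll|LL
L/II-4 ? I-1×I-2: ll|Ll|LL
L/III-1 aff II-2×II-1: Ll|LL
L/III-2 ? II-2×II-1: ll|Ll|LL
⇒ L over [I-1,I-2,II-1,II-2,II-3,II-4,III-1,III-2]: 294 consistent

II-1 ∈ {Bb LL, Bb Ll}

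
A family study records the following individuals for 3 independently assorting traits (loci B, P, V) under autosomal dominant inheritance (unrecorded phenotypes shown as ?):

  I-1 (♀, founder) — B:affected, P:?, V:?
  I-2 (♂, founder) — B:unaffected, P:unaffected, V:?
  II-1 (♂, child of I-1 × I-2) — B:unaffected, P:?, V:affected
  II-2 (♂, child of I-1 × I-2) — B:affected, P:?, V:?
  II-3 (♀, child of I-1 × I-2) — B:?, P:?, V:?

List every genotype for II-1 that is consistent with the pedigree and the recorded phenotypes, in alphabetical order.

II-1 ∈ {bb Pp VV, bb Pp Vv, bb pp VV, bb pp Vv}

B/I-1 aff ·: Bb
B/I-2 un ·: bb
B/II-1 un I-1×I-2: bb
B/II-2 aff I-1×I-2: Bb
B/II-3 ? I-1×I-2: bb|Bb
⇒ B over [I-1,I-2,II-1,II-2,II-3]: 2 consistent
P/I-1 ? ·: pp|Pp|PP
P/I-2 un ·: pp
P/II-1 ? I-1×I-2: pp|Pp
P/II-2 ? I-1×I-2: pp|Pp
P/II-3 ? I-1×I-2: pp|Pp
⇒ P over [I-1,I-2,II-1,II-2,II-3]: 10 consistent
V/I-1 ? ·: vv|Vv|VV
V/I-2 ? ·: vv|Vv|VV
V/II-1 aff I-1×I-2: Vv|VV
V/II-2 ? I-1×I-2: vv|Vv|VV
V/II-3 ? I-1×I-2: vv|Vv|VV
⇒ V over [I-1,I-2,II-1,II-2,II-3]: 45 consistent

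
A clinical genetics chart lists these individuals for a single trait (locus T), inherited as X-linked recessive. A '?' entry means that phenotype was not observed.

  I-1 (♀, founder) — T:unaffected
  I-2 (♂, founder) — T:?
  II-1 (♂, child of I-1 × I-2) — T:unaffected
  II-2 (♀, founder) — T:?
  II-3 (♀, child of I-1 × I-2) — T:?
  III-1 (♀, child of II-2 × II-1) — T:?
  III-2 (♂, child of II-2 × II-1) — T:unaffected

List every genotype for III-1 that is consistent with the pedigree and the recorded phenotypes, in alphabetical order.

III-1 ∈ {X^TX^T, X^TX^t}

T/I-1 un ·: X^TX^T|X^TX^t
T/I-2 ? ·: X^TY|X^tY
T/II-1 un I-1×I-2: X^TY
T/II-2 ? ·: X^TX^T|X^TX^t
T/II-3 ? I-1×I-2: X^TX^T|X^TX^t|X^tX^t
T/III-1 ? II-2×II-1: X^TX^T|X^TX^t
T/III-2 un II-2×II-1: X^TY
⇒ T over [I-1,I-2,II-1,II-2,II-3,III-1,III-2]: 18 consistent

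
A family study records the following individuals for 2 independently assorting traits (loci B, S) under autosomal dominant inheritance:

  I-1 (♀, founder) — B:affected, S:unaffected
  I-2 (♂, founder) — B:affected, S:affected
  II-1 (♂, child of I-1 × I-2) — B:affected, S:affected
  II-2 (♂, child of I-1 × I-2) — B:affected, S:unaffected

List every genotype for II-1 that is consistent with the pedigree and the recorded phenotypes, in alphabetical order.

II-1 ∈ {BB Ss, Bb Ss}

B/I-1 aff ·: Bb|BB
B/I-2 aff ·: Bb|BB
B/II-1 aff I-1×I-2: Bb|BB
B/II-2 aff I-1×I-2: Bb|BB
⇒ B over [I-1,I-2,II-1,II-2]: 13 consistent
S/I-1 un ·: ss
S/I-2 aff ·: Ss
S/II-1 aff I-1×I-2: Ss
S/II-2 un I-1×I-2: ss
⇒ S over [I-1,I-2,II-1,II-2]: 1 consistent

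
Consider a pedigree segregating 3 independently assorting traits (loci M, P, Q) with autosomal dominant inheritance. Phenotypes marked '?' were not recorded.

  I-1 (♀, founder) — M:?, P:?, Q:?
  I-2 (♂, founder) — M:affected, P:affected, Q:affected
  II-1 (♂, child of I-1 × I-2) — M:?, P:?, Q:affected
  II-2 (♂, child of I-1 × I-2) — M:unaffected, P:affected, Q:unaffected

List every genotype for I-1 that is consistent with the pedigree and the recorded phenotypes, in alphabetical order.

I-1 ∈ {Mm PP Qq, Mm PP qq, Mm Pp Qq, Mm Pp qq, Mm pp Qq, Mm pp qq, mm PP Qq, mm PP qq, mm Pp Qq, mm Pp qq, mm pp Qq, mm pp qq}

M/I-1 ? ·: mm|Mm
M/I-2 aff ·: Mm
M/II-1 ? I-1×I-2: mm|Mm|MM
M/II-2 un I-1×I-2: mm
⇒ M over [I-1,I-2,II-1,II-2]: 5 consistent
P/I-1 ? ·: pp|Pp|PP
P/I-2 aff ·: Pp|PP
P/II-1 ? I-1×I-2: pp|Pp|PP
P/II-2 aff I-1×I-2: Pp|PP
⇒ P over [I-1,I-2,II-1,II-2]: 18 consistent
Q/I-1 ? ·: qq|Qq
Q/I-2 aff ·: Qq
Q/II-1 aff I-1×I-2: Qq|QQ
Q/II-2 un I-1×I-2: qq
⇒ Q over [I-1,I-2,II-1,II-2]: 3 consistent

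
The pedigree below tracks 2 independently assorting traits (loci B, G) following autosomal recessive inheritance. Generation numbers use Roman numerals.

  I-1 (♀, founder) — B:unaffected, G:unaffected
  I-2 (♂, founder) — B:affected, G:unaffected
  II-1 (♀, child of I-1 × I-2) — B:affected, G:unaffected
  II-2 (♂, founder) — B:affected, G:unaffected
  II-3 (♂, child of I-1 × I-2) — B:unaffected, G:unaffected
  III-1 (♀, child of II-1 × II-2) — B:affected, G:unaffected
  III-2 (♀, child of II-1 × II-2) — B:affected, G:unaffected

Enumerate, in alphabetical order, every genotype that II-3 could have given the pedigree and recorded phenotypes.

B/I-1 un ·: Bb
B/I-2 aff ·: bb
B/II-1 aff I-1×I-2: bb
B/II-2 aff ·: bb
B/II-3 un I-1×I-2: Bb
B/III-1 aff II-1×II-2: bb
B/III-2 aff II-1×II-2: bb
⇒ B over [I-1,I-2,II-1,II-2,II-3,III-1,III-2]: 1 consistent
G/I-1 un ·: GG|Gg
G/I-2 un ·: GG|Gg
G/II-1 un I-1×I-2: GG|Gg
G/II-2 un ·: GG|Gg
G/II-3 un I-1×I-2: GG|Gg
G/III-1 un II-1×II-2: GG|Gg
G/III-2 un II-1×II-2: GG|Gg
⇒ G over [I-1,I-2,II-1,II-2,II-3,III-1,III-2]: 83 consistent

II-3 ∈ {Bb GG, Bb Gg}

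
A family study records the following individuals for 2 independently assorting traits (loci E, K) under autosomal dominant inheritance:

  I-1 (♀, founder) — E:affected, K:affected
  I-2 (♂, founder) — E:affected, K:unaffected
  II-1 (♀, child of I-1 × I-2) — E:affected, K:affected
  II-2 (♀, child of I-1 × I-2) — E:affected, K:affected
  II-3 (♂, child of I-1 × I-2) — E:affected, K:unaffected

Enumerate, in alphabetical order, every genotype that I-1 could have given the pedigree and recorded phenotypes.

E/I-1 aff ·: Ee|EE
E/I-2 aff ·: Ee|EE
E/II-1 aff I-1×I-2: Ee|EE
E/II-2 aff I-1×I-2: Ee|EE
E/II-3 aff I-1×I-2: Ee|EE
⇒ E over [I-1,I-2,II-1,II-2,II-3]: 25 consistent
K/I-1 aff ·: Kk
K/I-2 un ·: kk
K/II-1 aff I-1×I-2: Kk
K/II-2 aff I-1×I-2: Kk
K/II-3 un I-1×I-2: kk
⇒ K over [I-1,I-2,II-1,II-2,II-3]: 1 consistent

I-1 ∈ {EE Kk, Ee Kk}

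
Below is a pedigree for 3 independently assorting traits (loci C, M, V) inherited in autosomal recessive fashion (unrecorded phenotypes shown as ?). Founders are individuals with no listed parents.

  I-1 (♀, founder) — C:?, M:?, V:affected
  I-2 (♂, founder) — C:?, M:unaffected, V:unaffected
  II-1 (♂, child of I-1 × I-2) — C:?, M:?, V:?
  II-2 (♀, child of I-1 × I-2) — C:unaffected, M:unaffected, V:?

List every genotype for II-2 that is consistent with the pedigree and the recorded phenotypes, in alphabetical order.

C/I-1 ? ·: CC|Cc|cc
C/I-2 ? ·: CC|Cc|cc
C/II-1 ? I-1×I-2: CC|Cc|cc
C/II-2 un I-1×I-2: CC|Cc
⇒ C over [I-1,I-2,II-1,II-2]: 21 consistent
M/I-1 ? ·: MM|Mm|mm
M/I-2 un ·: MM|Mm
M/II-1 ? I-1×I-2: MM|Mm|mm
M/II-2 un I-1×I-2: MM|Mm
⇒ M over [I-1,I-2,II-1,II-2]: 18 consistent
V/I-1 aff ·: vv
V/I-2 un ·: VV|Vv
V/II-1 ? I-1×I-2: Vv|vv
V/II-2 ? I-1×I-2: Vv|vv
⇒ V over [I-1,I-2,II-1,II-2]: 5 consistent

II-2 ∈ {CC MM Vv, CC MM vv, CC Mm Vv, CC Mm vv, Cc MM Vv, Cc MM vv, Cc Mm Vv, Cc Mm vv}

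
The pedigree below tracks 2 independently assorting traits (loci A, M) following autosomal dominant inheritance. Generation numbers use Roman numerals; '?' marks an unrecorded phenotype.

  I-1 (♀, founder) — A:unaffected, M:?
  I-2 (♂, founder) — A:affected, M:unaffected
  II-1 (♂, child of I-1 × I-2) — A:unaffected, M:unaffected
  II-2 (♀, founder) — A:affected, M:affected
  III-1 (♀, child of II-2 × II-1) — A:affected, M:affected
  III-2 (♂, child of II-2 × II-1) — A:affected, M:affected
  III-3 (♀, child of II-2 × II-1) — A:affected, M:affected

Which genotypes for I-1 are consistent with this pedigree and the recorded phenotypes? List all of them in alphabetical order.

I-1 ∈ {aa Mm, aa mm}

A/I-1 un ·: aa
A/I-2 aff ·: Aa
A/II-1 un I-1×I-2: aa
A/II-2 aff ·: Aa|AA
A/III-1 aff II-2×II-1: Aa
A/III-2 aff II-2×II-1: Aa
A/III-3 aff II-2×II-1: Aa
⇒ A over [I-1,I-2,II-1,II-2,III-1,III-2,III-3]: 2 consistent
M/I-1 ? ·: mm|Mm
M/I-2 un ·: mm
M/II-1 un I-1×I-2: mm
M/II-2 aff ·: Mm|MM
M/III-1 aff II-2×II-1: Mm
M/III-2 aff II-2×II-1: Mm
M/III-3 aff II-2×II-1: Mm
⇒ M over [I-1,I-2,II-1,II-2,III-1,III-2,III-3]: 4 consistent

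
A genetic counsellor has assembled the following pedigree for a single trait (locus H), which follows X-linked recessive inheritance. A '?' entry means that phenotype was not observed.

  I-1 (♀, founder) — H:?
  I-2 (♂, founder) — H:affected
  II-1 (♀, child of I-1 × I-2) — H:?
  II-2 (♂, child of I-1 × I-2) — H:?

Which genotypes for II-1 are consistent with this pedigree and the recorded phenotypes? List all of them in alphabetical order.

H/I-1 ? ·: X^HX^H|X^HX^h|X^hX^h
H/I-2 aff ·: X^hY
H/II-1 ? I-1×I-2: X^HX^h|X^hX^h
H/II-2 ? I-1×I-2: X^HY|X^hY
⇒ H over [I-1,I-2,II-1,II-2]: 6 consistent

II-1 ∈ {X^HX^h, X^hX^h}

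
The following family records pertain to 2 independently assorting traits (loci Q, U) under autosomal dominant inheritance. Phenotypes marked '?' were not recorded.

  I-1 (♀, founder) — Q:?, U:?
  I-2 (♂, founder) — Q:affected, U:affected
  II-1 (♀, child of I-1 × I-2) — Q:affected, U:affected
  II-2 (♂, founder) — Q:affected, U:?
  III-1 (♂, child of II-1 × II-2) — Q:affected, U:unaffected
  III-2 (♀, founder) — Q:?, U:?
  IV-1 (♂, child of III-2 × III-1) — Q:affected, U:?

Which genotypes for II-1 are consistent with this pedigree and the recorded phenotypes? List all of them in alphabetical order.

Q/I-1 ? ·: qq|Qq|QQ
Q/I-2 aff ·: Qq|QQ
Q/II-1 aff I-1×I-2: Qq|QQ
Q/II-2 aff ·: Qq|QQ
Q/III-1 aff II-1×II-2: Qq|QQ
Q/III-2 ? ·: qq|Qq|QQ
Q/IV-1 aff III-2×III-1: Qq|QQ
⇒ Q over [I-1,I-2,II-1,II-2,III-1,III-2,IV-1]: 142 consistent
U/I-1 ? ·: uu|Uu|UU
U/I-2 aff ·: Uu|UU
U/II-1 aff I-1×I-2: Uu
U/II-2 ? ·: uu|Uu
U/III-1 un II-1×II-2: uu
U/III-2 ? ·: uu|Uu|UU
U/IV-1 ? III-2×III-1: uu|Uu
⇒ U over [I-1,I-2,II-1,II-2,III-1,III-2,IV-1]: 40 consistent

II-1 ∈ {QQ Uu, Qq Uu}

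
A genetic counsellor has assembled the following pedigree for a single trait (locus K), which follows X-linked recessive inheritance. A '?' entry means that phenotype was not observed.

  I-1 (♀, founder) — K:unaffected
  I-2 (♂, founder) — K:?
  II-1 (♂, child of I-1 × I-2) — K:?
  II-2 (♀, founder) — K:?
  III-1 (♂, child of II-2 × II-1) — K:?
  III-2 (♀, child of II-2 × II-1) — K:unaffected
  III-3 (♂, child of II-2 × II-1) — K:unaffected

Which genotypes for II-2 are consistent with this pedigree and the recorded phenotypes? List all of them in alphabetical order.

II-2 ∈ {X^KX^K, X^KX^k}

K/I-1 un ·: X^KX^K|X^KX^k
K/I-2 ? ·: X^KY|X^kY
K/II-1 ? I-1×I-2: X^KY|X^kY
K/II-2 ? ·: X^KX^K|X^KX^k
K/III-1 ? II-2×II-1: X^KY|X^kY
K/III-2 un II-2×II-1: X^KX^K|X^KX^k
K/III-3 un II-2×II-1: X^KY
⇒ K over [I-1,I-2,II-1,II-2,III-1,III-2,III-3]: 26 consistent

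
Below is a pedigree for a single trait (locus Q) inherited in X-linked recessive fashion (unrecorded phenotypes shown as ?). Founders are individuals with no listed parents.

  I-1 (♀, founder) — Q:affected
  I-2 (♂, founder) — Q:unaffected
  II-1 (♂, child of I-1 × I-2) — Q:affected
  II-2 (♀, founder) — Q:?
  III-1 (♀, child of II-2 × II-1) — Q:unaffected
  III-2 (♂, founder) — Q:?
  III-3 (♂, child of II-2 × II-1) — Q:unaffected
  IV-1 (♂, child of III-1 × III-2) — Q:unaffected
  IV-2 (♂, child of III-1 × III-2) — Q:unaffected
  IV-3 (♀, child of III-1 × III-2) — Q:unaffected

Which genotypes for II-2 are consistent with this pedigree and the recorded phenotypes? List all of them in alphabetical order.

Q/I-1 aff ·: X^qX^q
Q/I-2 un ·: X^QY
Q/II-1 aff I-1×I-2: X^qY
Q/II-2 ? ·: X^QX^Q|X^QX^q
Q/III-1 un II-2×II-1: X^QX^q
Q/III-2 ? ·: X^QY|X^qY
Q/III-3 un II-2×II-1: X^QY
Q/IV-1 un III-1×III-2: X^QY
Q/IV-2 un III-1×III-2: X^QY
Q/IV-3 un III-1×III-2: X^QX^Q|X^QX^q
⇒ Q over [I-1,I-2,II-1,II-2,III-1,III-2,III-3,IV-1,IV-2,IV-3]: 6 consistent

II-2 ∈ {X^QX^Q, X^QX^q}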